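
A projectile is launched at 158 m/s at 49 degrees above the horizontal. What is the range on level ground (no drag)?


R = v0^2 * sin(2*theta) / g = 158^2 * sin(2*49°) / 9.81 = 2520 m

2520 m


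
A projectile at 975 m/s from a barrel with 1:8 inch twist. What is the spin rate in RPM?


twist_m = 8*0.0254 = 0.2032 m
spin = v/twist = 975/0.2032 = 4798.228 rev/s
RPM = spin*60 = 4798.228*60 ≈ 287894 RPM

287894 RPM


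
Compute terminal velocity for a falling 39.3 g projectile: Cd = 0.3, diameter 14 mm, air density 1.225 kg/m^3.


A = pi*(d/2)^2 = pi*(14/2000)^2 = 1.53938e-04 m^2
vt = sqrt(2mg/(Cd*rho*A)) = sqrt(2*0.0393*9.81/(0.3 * 1.225 * 1.53938e-04)) = 116.7 m/s

116.7 m/s


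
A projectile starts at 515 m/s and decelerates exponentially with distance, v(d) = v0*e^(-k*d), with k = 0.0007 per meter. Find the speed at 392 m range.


v = v0*exp(-k*d) = 515*exp(-0.0007*392) = 391.4 m/s

391.4 m/s


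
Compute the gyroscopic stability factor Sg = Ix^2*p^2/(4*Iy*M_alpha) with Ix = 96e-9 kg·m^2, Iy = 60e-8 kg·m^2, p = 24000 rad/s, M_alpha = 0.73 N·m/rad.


Sg = Ix^2 * p^2 / (4 * Iy * M_alpha) = (96e-9)^2 * 24000^2 / (4 * 60e-8 * 0.73) = 3.03

3.03


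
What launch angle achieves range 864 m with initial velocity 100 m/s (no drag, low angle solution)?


sin(2*theta) = R*g/v0^2 = 864*9.81/100^2 = 0.847584, theta = arcsin(0.847584)/2 = 28.97°

28.97 degrees


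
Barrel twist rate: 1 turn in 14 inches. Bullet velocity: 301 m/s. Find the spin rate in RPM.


twist_m = 14*0.0254 = 0.3556 m
spin = v/twist = 301/0.3556 = 846.4567 rev/s
RPM = spin*60 = 846.4567*60 ≈ 50787 RPM

50787 RPM


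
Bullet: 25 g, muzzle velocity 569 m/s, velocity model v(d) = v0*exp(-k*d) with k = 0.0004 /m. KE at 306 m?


v = v0*exp(-k*d) = 569*exp(-0.0004*306) = 503.448 m/s
E = 0.5*m*v^2 = 0.5*0.025*503.448^2 = 3168 J

3168 J


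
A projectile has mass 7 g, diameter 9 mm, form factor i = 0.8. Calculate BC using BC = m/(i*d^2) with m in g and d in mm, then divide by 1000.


BC = m/(i*d^2*1000) = 7/(0.8 * 9^2 * 1000) = 0.000108

0.000108


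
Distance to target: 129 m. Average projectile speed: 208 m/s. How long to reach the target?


t = d/v = 129/208 = 0.6202 s

0.6202 s


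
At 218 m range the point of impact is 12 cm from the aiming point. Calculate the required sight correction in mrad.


1 mrad subtends 1 cm per 10 m of range, so adj = error_cm / (dist_m / 10) = 12 / (218/10) = 0.5505 mrad

0.5505 mrad


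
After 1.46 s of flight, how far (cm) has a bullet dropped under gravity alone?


drop = 0.5*g*t^2 = 0.5*9.81*1.46^2 = 10.4555 m ≈ 1046 cm

1046 cm


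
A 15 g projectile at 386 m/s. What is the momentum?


p = m*v = 0.015*386 = 5.79 kg·m/s

5.79 kg·m/s


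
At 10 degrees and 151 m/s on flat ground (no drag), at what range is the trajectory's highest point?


R = v0^2*sin(2*theta)/g = 151^2*sin(2*10°)/9.81 = 794.944 m
apex_dist = R/2 = 794.944/2 = 397.5 m

397.5 m


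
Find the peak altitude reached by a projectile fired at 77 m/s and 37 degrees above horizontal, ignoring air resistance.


H = (v0*sin(theta))^2 / (2g) = (77*sin(37°))^2 / (2*9.81) = 109.4 m

109.4 m


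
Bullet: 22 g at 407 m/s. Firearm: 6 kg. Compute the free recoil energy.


v_r = m_p*v_p/m_gun = 0.022*407/6 = 1.49233 m/s, E_r = 0.5*m_gun*v_r^2 = 0.5*6*1.49233^2 = 6.681 J

6.681 J


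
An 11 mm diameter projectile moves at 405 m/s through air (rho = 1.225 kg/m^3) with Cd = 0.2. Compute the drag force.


A = pi*(d/2)^2 = pi*(11/2000)^2 = 9.50332e-05 m^2
Fd = 0.5*Cd*rho*A*v^2 = 0.5*0.2*1.225*9.50332e-05*405^2 = 1.91 N

1.91 N


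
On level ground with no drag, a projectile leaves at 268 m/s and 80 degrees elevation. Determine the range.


R = v0^2 * sin(2*theta) / g = 268^2 * sin(2*80°) / 9.81 = 2504 m

2504 m


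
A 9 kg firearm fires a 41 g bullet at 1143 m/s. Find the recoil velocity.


v_recoil = m_p * v_p / m_gun = 0.041 * 1143 / 9 = 5.207 m/s

5.207 m/s


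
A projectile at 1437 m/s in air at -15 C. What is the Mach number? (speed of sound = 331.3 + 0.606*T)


a = 331.3 + 0.606*(-15) = 322.21 m/s
M = v/a = 1437/322.21 = 4.46

4.46


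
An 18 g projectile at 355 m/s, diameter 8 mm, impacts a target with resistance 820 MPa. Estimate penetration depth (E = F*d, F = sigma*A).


A = pi*(d/2)^2 = pi*(8/2)^2 = 50.2655 mm^2
E = 0.5*m*v^2 = 0.5*0.018*355^2 = 1134.22 J
depth = E/(sigma*A) = 1134.22 J / (820 MPa * 50.2655 mm^2) = 1134.22/(820 * 50.2655) m = 0.0275179 m ≈ 27.52 mm

27.52 mm


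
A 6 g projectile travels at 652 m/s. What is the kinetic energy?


E = 0.5*m*v^2 = 0.5*0.006*652^2 = 1275 J

1275 J


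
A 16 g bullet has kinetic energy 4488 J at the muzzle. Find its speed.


v = sqrt(2*E/m) = sqrt(2*4488/0.016) = 749 m/s

749 m/s


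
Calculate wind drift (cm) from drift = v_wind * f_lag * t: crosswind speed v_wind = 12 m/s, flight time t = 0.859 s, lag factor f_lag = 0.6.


drift = v_wind * lag * t = 12 * 0.6 * 0.859 = 6.1848 m ≈ 618.5 cm

618.5 cm


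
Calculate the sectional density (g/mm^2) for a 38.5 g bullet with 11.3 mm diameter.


SD = m/d^2 = 38.5/11.3^2 = 0.3015 g/mm^2

0.3015 g/mm^2


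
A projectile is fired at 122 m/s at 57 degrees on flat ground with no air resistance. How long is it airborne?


T = 2*v0*sin(theta)/g = 2*122*sin(57°)/9.81 = 20.86 s

20.86 s


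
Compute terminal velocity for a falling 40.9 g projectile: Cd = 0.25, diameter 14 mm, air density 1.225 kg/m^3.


A = pi*(d/2)^2 = pi*(14/2000)^2 = 1.53938e-04 m^2
vt = sqrt(2mg/(Cd*rho*A)) = sqrt(2*0.0409*9.81/(0.25 * 1.225 * 1.53938e-04)) = 130.5 m/s

130.5 m/s


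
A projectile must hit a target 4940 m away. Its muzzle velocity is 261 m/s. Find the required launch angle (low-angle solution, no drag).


sin(2*theta) = R*g/v0^2 = 4940*9.81/261^2 = 0.711402, theta = arcsin(0.711402)/2 = 22.67°

22.67 degrees


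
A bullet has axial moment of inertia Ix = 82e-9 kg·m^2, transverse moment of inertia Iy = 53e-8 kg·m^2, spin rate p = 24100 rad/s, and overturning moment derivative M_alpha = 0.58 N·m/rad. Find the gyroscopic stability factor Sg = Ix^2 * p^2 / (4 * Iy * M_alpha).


Sg = Ix^2 * p^2 / (4 * Iy * M_alpha) = (82e-9)^2 * 24100^2 / (4 * 53e-8 * 0.58) = 3.176

3.176


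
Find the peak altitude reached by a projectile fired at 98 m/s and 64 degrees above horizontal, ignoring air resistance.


H = (v0*sin(theta))^2 / (2g) = (98*sin(64°))^2 / (2*9.81) = 395.4 m

395.4 m


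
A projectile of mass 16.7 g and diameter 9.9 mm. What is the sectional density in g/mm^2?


SD = m/d^2 = 16.7/9.9^2 = 0.1704 g/mm^2

0.1704 g/mm^2


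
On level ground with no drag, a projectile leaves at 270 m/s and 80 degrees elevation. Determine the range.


R = v0^2 * sin(2*theta) / g = 270^2 * sin(2*80°) / 9.81 = 2542 m

2542 m


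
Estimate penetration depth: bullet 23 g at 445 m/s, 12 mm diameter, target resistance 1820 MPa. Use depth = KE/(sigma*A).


A = pi*(d/2)^2 = pi*(12/2)^2 = 113.097 mm^2
E = 0.5*m*v^2 = 0.5*0.023*445^2 = 2277.29 J
depth = E/(sigma*A) = 2277.29 J / (1820 MPa * 113.097 mm^2) = 2277.29/(1820 * 113.097) m = 0.0110635 m ≈ 11.06 mm

11.06 mm


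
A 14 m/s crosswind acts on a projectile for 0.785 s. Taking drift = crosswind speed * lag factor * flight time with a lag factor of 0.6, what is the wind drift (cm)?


drift = v_wind * lag * t = 14 * 0.6 * 0.785 = 6.594 m ≈ 659.4 cm

659.4 cm


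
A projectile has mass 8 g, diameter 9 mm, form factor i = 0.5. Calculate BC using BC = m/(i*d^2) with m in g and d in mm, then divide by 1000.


BC = m/(i*d^2*1000) = 8/(0.5 * 9^2 * 1000) = 0.0001975

0.0001975


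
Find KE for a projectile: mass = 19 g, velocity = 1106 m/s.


E = 0.5*m*v^2 = 0.5*0.019*1106^2 = 11621 J

11621 J


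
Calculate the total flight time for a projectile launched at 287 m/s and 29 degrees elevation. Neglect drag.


T = 2*v0*sin(theta)/g = 2*287*sin(29°)/9.81 = 28.37 s

28.37 s


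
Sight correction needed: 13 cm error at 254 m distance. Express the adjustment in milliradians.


1 mrad subtends 1 cm per 10 m of range, so adj = error_cm / (dist_m / 10) = 13 / (254/10) = 0.5118 mrad

0.5118 mrad


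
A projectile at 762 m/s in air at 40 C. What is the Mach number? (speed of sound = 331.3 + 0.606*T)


a = 331.3 + 0.606*(40) = 355.54 m/s
M = v/a = 762/355.54 = 2.143

2.143


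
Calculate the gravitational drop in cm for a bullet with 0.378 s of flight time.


drop = 0.5*g*t^2 = 0.5*9.81*0.378^2 = 0.700846 m ≈ 70.08 cm

70.08 cm


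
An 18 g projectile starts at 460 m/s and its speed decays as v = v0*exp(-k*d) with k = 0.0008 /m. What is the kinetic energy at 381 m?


v = v0*exp(-k*d) = 460*exp(-0.0008*381) = 339.145 m/s
E = 0.5*m*v^2 = 0.5*0.018*339.145^2 = 1035 J

1035 J


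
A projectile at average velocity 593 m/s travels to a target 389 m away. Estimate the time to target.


t = d/v = 389/593 = 0.656 s

0.656 s


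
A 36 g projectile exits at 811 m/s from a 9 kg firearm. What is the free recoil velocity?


v_recoil = m_p * v_p / m_gun = 0.036 * 811 / 9 = 3.244 m/s

3.244 m/s


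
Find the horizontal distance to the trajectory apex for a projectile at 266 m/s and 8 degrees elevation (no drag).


R = v0^2*sin(2*theta)/g = 266^2*sin(2*8°)/9.81 = 1988.07 m
apex_dist = R/2 = 1988.07/2 = 994 m

994 m


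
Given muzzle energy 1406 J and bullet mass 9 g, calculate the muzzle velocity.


v = sqrt(2*E/m) = sqrt(2*1406/0.009) = 559 m/s

559 m/s


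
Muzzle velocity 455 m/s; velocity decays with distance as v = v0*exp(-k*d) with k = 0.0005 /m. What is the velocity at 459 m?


v = v0*exp(-k*d) = 455*exp(-0.0005*459) = 361.7 m/s

361.7 m/s


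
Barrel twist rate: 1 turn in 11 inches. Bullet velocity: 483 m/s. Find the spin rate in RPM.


twist_m = 11*0.0254 = 0.2794 m
spin = v/twist = 483/0.2794 = 1728.704 rev/s
RPM = spin*60 = 1728.704*60 ≈ 103722 RPM

103722 RPM


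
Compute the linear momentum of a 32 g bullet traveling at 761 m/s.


p = m*v = 0.032*761 = 24.35 kg·m/s

24.35 kg·m/s


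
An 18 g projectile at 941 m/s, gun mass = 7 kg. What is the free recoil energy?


v_r = m_p*v_p/m_gun = 0.018*941/7 = 2.41971 m/s, E_r = 0.5*m_gun*v_r^2 = 0.5*7*2.41971^2 = 20.49 J

20.49 J


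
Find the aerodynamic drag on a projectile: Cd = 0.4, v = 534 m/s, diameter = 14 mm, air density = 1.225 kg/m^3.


A = pi*(d/2)^2 = pi*(14/2000)^2 = 1.53938e-04 m^2
Fd = 0.5*Cd*rho*A*v^2 = 0.5*0.4*1.225*1.53938e-04*534^2 = 10.75 N

10.75 N


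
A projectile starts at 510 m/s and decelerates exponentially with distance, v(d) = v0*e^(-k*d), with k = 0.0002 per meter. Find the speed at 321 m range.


v = v0*exp(-k*d) = 510*exp(-0.0002*321) = 478.3 m/s

478.3 m/s


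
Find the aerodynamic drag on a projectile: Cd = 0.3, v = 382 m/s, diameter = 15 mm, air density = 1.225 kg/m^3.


A = pi*(d/2)^2 = pi*(15/2000)^2 = 1.76715e-04 m^2
Fd = 0.5*Cd*rho*A*v^2 = 0.5*0.3*1.225*1.76715e-04*382^2 = 4.738 N

4.738 N


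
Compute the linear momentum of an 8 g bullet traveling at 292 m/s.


p = m*v = 0.008*292 = 2.336 kg·m/s

2.336 kg·m/s


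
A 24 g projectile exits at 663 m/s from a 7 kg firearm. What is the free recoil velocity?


v_recoil = m_p * v_p / m_gun = 0.024 * 663 / 7 = 2.273 m/s

2.273 m/s


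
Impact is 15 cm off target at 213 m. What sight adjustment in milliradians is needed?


1 mrad subtends 1 cm per 10 m of range, so adj = error_cm / (dist_m / 10) = 15 / (213/10) = 0.7042 mrad

0.7042 mrad


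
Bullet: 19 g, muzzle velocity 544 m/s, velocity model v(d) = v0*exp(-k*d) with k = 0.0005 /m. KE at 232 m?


v = v0*exp(-k*d) = 544*exp(-0.0005*232) = 484.419 m/s
E = 0.5*m*v^2 = 0.5*0.019*484.419^2 = 2229 J

2229 J


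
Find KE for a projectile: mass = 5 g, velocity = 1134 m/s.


E = 0.5*m*v^2 = 0.5*0.005*1134^2 = 3215 J

3215 J


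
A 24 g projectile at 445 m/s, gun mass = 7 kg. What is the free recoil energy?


v_r = m_p*v_p/m_gun = 0.024*445/7 = 1.52571 m/s, E_r = 0.5*m_gun*v_r^2 = 0.5*7*1.52571^2 = 8.147 J

8.147 J


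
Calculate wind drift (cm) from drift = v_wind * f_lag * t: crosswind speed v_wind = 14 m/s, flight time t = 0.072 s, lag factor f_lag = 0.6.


drift = v_wind * lag * t = 14 * 0.6 * 0.072 = 0.6048 m ≈ 60.48 cm

60.48 cm


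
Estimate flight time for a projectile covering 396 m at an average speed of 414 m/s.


t = d/v = 396/414 = 0.9565 s

0.9565 s


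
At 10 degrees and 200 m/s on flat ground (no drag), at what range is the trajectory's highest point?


R = v0^2*sin(2*theta)/g = 200^2*sin(2*10°)/9.81 = 1394.58 m
apex_dist = R/2 = 1394.58/2 = 697.3 m

697.3 m


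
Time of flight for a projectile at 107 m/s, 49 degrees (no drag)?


T = 2*v0*sin(theta)/g = 2*107*sin(49°)/9.81 = 16.46 s

16.46 s


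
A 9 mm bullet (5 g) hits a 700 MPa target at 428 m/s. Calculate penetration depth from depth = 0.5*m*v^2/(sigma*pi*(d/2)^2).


A = pi*(d/2)^2 = pi*(9/2)^2 = 63.6173 mm^2
E = 0.5*m*v^2 = 0.5*0.005*428^2 = 457.96 J
depth = E/(sigma*A) = 457.96 J / (700 MPa * 63.6173 mm^2) = 457.96/(700 * 63.6173) m = 0.0102838 m ≈ 10.28 mm

10.28 mm


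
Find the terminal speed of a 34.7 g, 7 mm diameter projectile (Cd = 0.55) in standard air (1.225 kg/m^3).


A = pi*(d/2)^2 = pi*(7/2000)^2 = 3.84845e-05 m^2
vt = sqrt(2mg/(Cd*rho*A)) = sqrt(2*0.0347*9.81/(0.55 * 1.225 * 3.84845e-05)) = 162 m/s

162 m/s


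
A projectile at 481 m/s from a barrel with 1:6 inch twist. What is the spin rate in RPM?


twist_m = 6*0.0254 = 0.1524 m
spin = v/twist = 481/0.1524 = 3156.168 rev/s
RPM = spin*60 = 3156.168*60 ≈ 189370 RPM

189370 RPM


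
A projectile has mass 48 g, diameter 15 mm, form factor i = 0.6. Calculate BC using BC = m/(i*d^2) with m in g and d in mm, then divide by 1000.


BC = m/(i*d^2*1000) = 48/(0.6 * 15^2 * 1000) = 0.0003556

0.0003556


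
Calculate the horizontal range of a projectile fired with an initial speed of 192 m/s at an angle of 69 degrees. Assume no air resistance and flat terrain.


R = v0^2 * sin(2*theta) / g = 192^2 * sin(2*69°) / 9.81 = 2514 m

2514 m


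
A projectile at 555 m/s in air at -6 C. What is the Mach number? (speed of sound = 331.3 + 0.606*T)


a = 331.3 + 0.606*(-6) = 327.664 m/s
M = v/a = 555/327.664 = 1.694

1.694


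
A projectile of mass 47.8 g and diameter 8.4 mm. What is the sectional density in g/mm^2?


SD = m/d^2 = 47.8/8.4^2 = 0.6774 g/mm^2

0.6774 g/mm^2


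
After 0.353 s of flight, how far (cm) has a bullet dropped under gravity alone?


drop = 0.5*g*t^2 = 0.5*9.81*0.353^2 = 0.611207 m ≈ 61.12 cm

61.12 cm


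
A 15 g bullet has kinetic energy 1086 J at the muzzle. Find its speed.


v = sqrt(2*E/m) = sqrt(2*1086/0.015) = 380.5 m/s

380.5 m/s


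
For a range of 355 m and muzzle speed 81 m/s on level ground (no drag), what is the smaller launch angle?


sin(2*theta) = R*g/v0^2 = 355*9.81/81^2 = 0.530796, theta = arcsin(0.530796)/2 = 16.03°

16.03 degrees


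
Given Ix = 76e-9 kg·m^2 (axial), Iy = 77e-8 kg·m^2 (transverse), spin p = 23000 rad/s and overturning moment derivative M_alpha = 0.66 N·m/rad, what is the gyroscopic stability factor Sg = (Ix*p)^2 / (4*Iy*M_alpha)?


Sg = Ix^2 * p^2 / (4 * Iy * M_alpha) = (76e-9)^2 * 23000^2 / (4 * 77e-8 * 0.66) = 1.503

1.503


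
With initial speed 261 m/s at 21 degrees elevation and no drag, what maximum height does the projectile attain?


H = (v0*sin(theta))^2 / (2g) = (261*sin(21°))^2 / (2*9.81) = 445.9 m

445.9 m


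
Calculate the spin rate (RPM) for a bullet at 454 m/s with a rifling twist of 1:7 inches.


twist_m = 7*0.0254 = 0.1778 m
spin = v/twist = 454/0.1778 = 2553.431 rev/s
RPM = spin*60 = 2553.431*60 ≈ 153206 RPM

153206 RPM


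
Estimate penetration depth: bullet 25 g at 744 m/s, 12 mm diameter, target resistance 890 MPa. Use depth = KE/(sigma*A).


A = pi*(d/2)^2 = pi*(12/2)^2 = 113.097 mm^2
E = 0.5*m*v^2 = 0.5*0.025*744^2 = 6919.2 J
depth = E/(sigma*A) = 6919.2 J / (890 MPa * 113.097 mm^2) = 6919.2/(890 * 113.097) m = 0.0687406 m ≈ 68.74 mm

68.74 mm


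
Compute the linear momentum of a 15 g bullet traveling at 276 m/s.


p = m*v = 0.015*276 = 4.14 kg·m/s

4.14 kg·m/s


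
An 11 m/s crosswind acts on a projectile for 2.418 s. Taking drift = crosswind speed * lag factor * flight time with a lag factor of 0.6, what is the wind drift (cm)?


drift = v_wind * lag * t = 11 * 0.6 * 2.418 = 15.9588 m ≈ 1596 cm

1596 cm


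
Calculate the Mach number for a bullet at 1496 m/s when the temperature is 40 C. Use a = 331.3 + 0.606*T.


a = 331.3 + 0.606*(40) = 355.54 m/s
M = v/a = 1496/355.54 = 4.208

4.208


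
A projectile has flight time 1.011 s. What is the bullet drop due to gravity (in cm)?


drop = 0.5*g*t^2 = 0.5*9.81*1.011^2 = 5.0135 m ≈ 501.4 cm

501.4 cm


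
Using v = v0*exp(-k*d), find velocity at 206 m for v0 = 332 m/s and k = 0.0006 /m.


v = v0*exp(-k*d) = 332*exp(-0.0006*206) = 293.4 m/s

293.4 m/s


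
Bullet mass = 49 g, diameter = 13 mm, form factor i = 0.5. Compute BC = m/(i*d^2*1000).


BC = m/(i*d^2*1000) = 49/(0.5 * 13^2 * 1000) = 0.0005799

0.0005799


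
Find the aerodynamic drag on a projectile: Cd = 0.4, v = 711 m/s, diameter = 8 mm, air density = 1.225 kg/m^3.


A = pi*(d/2)^2 = pi*(8/2000)^2 = 5.02655e-05 m^2
Fd = 0.5*Cd*rho*A*v^2 = 0.5*0.4*1.225*5.02655e-05*711^2 = 6.226 N

6.226 N


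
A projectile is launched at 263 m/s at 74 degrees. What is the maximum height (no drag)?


H = (v0*sin(theta))^2 / (2g) = (263*sin(74°))^2 / (2*9.81) = 3258 m

3258 m


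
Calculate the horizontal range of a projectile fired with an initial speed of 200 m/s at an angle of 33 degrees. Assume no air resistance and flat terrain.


R = v0^2 * sin(2*theta) / g = 200^2 * sin(2*33°) / 9.81 = 3725 m

3725 m


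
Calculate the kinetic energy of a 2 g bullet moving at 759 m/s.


E = 0.5*m*v^2 = 0.5*0.002*759^2 = 576.1 J

576.1 J


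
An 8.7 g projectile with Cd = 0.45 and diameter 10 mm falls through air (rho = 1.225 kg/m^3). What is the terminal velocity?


A = pi*(d/2)^2 = pi*(10/2000)^2 = 7.85398e-05 m^2
vt = sqrt(2mg/(Cd*rho*A)) = sqrt(2*0.0087*9.81/(0.45 * 1.225 * 7.85398e-05)) = 62.79 m/s

62.79 m/s


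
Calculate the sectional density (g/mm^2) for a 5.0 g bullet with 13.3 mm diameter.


SD = m/d^2 = 5.0/13.3^2 = 0.02827 g/mm^2

0.02827 g/mm^2


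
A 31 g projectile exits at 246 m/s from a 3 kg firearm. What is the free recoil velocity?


v_recoil = m_p * v_p / m_gun = 0.031 * 246 / 3 = 2.542 m/s

2.542 m/s


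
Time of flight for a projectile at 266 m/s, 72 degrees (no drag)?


T = 2*v0*sin(theta)/g = 2*266*sin(72°)/9.81 = 51.58 s

51.58 s


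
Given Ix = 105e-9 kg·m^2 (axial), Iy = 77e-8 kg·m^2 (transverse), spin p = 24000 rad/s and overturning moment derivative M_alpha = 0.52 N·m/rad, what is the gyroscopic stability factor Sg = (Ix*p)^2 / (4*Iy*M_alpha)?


Sg = Ix^2 * p^2 / (4 * Iy * M_alpha) = (105e-9)^2 * 24000^2 / (4 * 77e-8 * 0.52) = 3.965

3.965


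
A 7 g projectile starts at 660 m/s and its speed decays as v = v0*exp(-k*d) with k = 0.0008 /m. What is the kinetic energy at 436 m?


v = v0*exp(-k*d) = 660*exp(-0.0008*436) = 465.653 m/s
E = 0.5*m*v^2 = 0.5*0.007*465.653^2 = 758.9 J

758.9 J


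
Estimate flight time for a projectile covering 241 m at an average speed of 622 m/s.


t = d/v = 241/622 = 0.3875 s

0.3875 s


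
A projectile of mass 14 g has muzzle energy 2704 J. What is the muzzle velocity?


v = sqrt(2*E/m) = sqrt(2*2704/0.014) = 621.5 m/s

621.5 m/s


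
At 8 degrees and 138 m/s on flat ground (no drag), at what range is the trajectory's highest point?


R = v0^2*sin(2*theta)/g = 138^2*sin(2*8°)/9.81 = 535.09 m
apex_dist = R/2 = 535.09/2 = 267.5 m

267.5 m


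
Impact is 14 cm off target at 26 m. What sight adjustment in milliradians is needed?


1 mrad subtends 1 cm per 10 m of range, so adj = error_cm / (dist_m / 10) = 14 / (26/10) = 5.385 mrad

5.385 mrad


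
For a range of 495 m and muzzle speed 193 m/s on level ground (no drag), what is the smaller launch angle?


sin(2*theta) = R*g/v0^2 = 495*9.81/193^2 = 0.130365, theta = arcsin(0.130365)/2 = 3.745°

3.745 degrees


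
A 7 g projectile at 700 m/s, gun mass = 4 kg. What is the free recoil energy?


v_r = m_p*v_p/m_gun = 0.007*700/4 = 1.225 m/s, E_r = 0.5*m_gun*v_r^2 = 0.5*4*1.225^2 = 3.001 J

3.001 J


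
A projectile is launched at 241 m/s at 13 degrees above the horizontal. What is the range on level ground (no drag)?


R = v0^2 * sin(2*theta) / g = 241^2 * sin(2*13°) / 9.81 = 2595 m

2595 m


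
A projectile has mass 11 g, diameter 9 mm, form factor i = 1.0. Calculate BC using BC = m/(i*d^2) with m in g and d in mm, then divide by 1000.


BC = m/(i*d^2*1000) = 11/(1.0 * 9^2 * 1000) = 0.0001358

0.0001358


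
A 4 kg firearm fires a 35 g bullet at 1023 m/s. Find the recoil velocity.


v_recoil = m_p * v_p / m_gun = 0.035 * 1023 / 4 = 8.951 m/s

8.951 m/s


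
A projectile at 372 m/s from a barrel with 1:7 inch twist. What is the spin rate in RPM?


twist_m = 7*0.0254 = 0.1778 m
spin = v/twist = 372/0.1778 = 2092.238 rev/s
RPM = spin*60 = 2092.238*60 ≈ 125534 RPM

125534 RPM


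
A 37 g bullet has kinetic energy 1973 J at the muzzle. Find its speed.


v = sqrt(2*E/m) = sqrt(2*1973/0.037) = 326.6 m/s

326.6 m/s


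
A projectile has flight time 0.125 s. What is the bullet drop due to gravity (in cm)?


drop = 0.5*g*t^2 = 0.5*9.81*0.125^2 = 0.0766406 m ≈ 7.664 cm

7.664 cm


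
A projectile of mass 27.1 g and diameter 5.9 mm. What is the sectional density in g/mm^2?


SD = m/d^2 = 27.1/5.9^2 = 0.7785 g/mm^2

0.7785 g/mm^2


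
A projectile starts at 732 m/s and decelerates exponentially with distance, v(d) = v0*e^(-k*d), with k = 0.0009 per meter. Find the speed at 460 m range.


v = v0*exp(-k*d) = 732*exp(-0.0009*460) = 483.9 m/s

483.9 m/s


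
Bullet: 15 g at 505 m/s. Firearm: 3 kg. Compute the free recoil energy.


v_r = m_p*v_p/m_gun = 0.015*505/3 = 2.525 m/s, E_r = 0.5*m_gun*v_r^2 = 0.5*3*2.525^2 = 9.563 J

9.563 J


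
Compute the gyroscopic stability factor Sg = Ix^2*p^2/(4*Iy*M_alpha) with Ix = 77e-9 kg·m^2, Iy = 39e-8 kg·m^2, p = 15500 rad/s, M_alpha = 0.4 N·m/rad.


Sg = Ix^2 * p^2 / (4 * Iy * M_alpha) = (77e-9)^2 * 15500^2 / (4 * 39e-8 * 0.4) = 2.283

2.283


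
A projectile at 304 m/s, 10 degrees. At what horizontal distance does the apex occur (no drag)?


R = v0^2*sin(2*theta)/g = 304^2*sin(2*10°)/9.81 = 3222.03 m
apex_dist = R/2 = 3222.03/2 = 1611 m

1611 m


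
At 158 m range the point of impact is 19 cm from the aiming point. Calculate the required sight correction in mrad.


1 mrad subtends 1 cm per 10 m of range, so adj = error_cm / (dist_m / 10) = 19 / (158/10) = 1.203 mrad

1.203 mrad


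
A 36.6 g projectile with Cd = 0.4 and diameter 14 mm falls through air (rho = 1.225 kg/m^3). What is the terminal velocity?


A = pi*(d/2)^2 = pi*(14/2000)^2 = 1.53938e-04 m^2
vt = sqrt(2mg/(Cd*rho*A)) = sqrt(2*0.0366*9.81/(0.4 * 1.225 * 1.53938e-04)) = 97.57 m/s

97.57 m/s


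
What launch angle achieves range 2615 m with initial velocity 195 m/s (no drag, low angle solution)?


sin(2*theta) = R*g/v0^2 = 2615*9.81/195^2 = 0.674639, theta = arcsin(0.674639)/2 = 21.21°

21.21 degrees


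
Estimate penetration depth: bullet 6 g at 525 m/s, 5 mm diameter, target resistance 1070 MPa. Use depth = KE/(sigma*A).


A = pi*(d/2)^2 = pi*(5/2)^2 = 19.635 mm^2
E = 0.5*m*v^2 = 0.5*0.006*525^2 = 826.875 J
depth = E/(sigma*A) = 826.875 J / (1070 MPa * 19.635 mm^2) = 826.875/(1070 * 19.635) m = 0.0393574 m ≈ 39.36 mm

39.36 mm


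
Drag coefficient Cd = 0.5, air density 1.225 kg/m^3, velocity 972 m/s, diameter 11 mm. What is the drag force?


A = pi*(d/2)^2 = pi*(11/2000)^2 = 9.50332e-05 m^2
Fd = 0.5*Cd*rho*A*v^2 = 0.5*0.5*1.225*9.50332e-05*972^2 = 27.5 N

27.5 N


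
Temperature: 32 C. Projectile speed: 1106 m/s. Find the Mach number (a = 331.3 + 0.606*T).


a = 331.3 + 0.606*(32) = 350.692 m/s
M = v/a = 1106/350.692 = 3.154

3.154


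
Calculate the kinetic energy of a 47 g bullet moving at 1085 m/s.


E = 0.5*m*v^2 = 0.5*0.047*1085^2 = 27665 J

27665 J


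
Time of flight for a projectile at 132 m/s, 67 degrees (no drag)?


T = 2*v0*sin(theta)/g = 2*132*sin(67°)/9.81 = 24.77 s

24.77 s


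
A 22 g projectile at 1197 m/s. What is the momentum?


p = m*v = 0.022*1197 = 26.33 kg·m/s

26.33 kg·m/s


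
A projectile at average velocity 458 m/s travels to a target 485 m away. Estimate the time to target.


t = d/v = 485/458 = 1.059 s

1.059 s


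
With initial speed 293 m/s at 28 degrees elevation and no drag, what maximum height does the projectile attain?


H = (v0*sin(theta))^2 / (2g) = (293*sin(28°))^2 / (2*9.81) = 964.4 m

964.4 m


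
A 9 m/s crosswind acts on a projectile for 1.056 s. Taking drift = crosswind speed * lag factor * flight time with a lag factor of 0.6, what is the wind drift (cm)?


drift = v_wind * lag * t = 9 * 0.6 * 1.056 = 5.7024 m ≈ 570.2 cm

570.2 cm


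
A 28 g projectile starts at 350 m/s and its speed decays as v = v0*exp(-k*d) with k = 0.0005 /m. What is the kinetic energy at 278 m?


v = v0*exp(-k*d) = 350*exp(-0.0005*278) = 304.58 m/s
E = 0.5*m*v^2 = 0.5*0.028*304.58^2 = 1299 J

1299 J


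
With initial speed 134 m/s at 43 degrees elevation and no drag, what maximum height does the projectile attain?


H = (v0*sin(theta))^2 / (2g) = (134*sin(43°))^2 / (2*9.81) = 425.7 m

425.7 m


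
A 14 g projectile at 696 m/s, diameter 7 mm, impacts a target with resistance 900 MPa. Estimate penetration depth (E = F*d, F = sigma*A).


A = pi*(d/2)^2 = pi*(7/2)^2 = 38.4845 mm^2
E = 0.5*m*v^2 = 0.5*0.014*696^2 = 3390.91 J
depth = E/(sigma*A) = 3390.91 J / (900 MPa * 38.4845 mm^2) = 3390.91/(900 * 38.4845) m = 0.0979012 m ≈ 97.9 mm

97.9 mm


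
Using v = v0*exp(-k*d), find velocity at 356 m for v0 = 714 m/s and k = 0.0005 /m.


v = v0*exp(-k*d) = 714*exp(-0.0005*356) = 597.6 m/s

597.6 m/s


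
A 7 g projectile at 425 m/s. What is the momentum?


p = m*v = 0.007*425 = 2.975 kg·m/s

2.975 kg·m/s


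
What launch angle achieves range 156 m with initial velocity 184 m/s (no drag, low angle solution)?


sin(2*theta) = R*g/v0^2 = 156*9.81/184^2 = 0.045202, theta = arcsin(0.045202)/2 = 1.295°

1.295 degrees


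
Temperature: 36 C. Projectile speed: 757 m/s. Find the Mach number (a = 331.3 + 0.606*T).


a = 331.3 + 0.606*(36) = 353.116 m/s
M = v/a = 757/353.116 = 2.144

2.144


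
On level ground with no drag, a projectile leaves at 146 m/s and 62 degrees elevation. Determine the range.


R = v0^2 * sin(2*theta) / g = 146^2 * sin(2*62°) / 9.81 = 1801 m

1801 m


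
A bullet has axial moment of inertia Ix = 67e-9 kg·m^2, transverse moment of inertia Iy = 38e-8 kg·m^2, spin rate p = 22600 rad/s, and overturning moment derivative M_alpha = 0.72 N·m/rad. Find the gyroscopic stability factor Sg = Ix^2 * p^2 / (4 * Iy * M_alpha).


Sg = Ix^2 * p^2 / (4 * Iy * M_alpha) = (67e-9)^2 * 22600^2 / (4 * 38e-8 * 0.72) = 2.095

2.095


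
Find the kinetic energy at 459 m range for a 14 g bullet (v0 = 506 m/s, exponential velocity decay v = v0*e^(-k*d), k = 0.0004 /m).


v = v0*exp(-k*d) = 506*exp(-0.0004*459) = 421.128 m/s
E = 0.5*m*v^2 = 0.5*0.014*421.128^2 = 1241 J

1241 J


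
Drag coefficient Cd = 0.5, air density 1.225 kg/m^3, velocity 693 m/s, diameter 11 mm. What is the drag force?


A = pi*(d/2)^2 = pi*(11/2000)^2 = 9.50332e-05 m^2
Fd = 0.5*Cd*rho*A*v^2 = 0.5*0.5*1.225*9.50332e-05*693^2 = 13.98 N

13.98 N


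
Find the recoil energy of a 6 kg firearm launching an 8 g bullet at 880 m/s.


v_r = m_p*v_p/m_gun = 0.008*880/6 = 1.17333 m/s, E_r = 0.5*m_gun*v_r^2 = 0.5*6*1.17333^2 = 4.13 J

4.13 J


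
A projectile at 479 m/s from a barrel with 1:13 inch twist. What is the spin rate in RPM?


twist_m = 13*0.0254 = 0.3302 m
spin = v/twist = 479/0.3302 = 1450.636 rev/s
RPM = spin*60 = 1450.636*60 ≈ 87038 RPM

87038 RPM


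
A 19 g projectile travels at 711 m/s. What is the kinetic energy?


E = 0.5*m*v^2 = 0.5*0.019*711^2 = 4802 J

4802 J


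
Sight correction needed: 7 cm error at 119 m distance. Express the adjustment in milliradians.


1 mrad subtends 1 cm per 10 m of range, so adj = error_cm / (dist_m / 10) = 7 / (119/10) = 0.5882 mrad

0.5882 mrad


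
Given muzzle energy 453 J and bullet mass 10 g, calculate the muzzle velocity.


v = sqrt(2*E/m) = sqrt(2*453/0.01) = 301 m/s

301 m/s


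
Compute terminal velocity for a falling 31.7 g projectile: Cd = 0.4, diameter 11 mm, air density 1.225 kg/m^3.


A = pi*(d/2)^2 = pi*(11/2000)^2 = 9.50332e-05 m^2
vt = sqrt(2mg/(Cd*rho*A)) = sqrt(2*0.0317*9.81/(0.4 * 1.225 * 9.50332e-05)) = 115.6 m/s

115.6 m/s


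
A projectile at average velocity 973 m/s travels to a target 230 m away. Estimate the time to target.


t = d/v = 230/973 = 0.2364 s

0.2364 s


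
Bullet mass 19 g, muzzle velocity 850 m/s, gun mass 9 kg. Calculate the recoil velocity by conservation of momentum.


v_recoil = m_p * v_p / m_gun = 0.019 * 850 / 9 = 1.794 m/s

1.794 m/s


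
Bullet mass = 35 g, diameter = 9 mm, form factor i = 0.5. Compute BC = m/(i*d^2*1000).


BC = m/(i*d^2*1000) = 35/(0.5 * 9^2 * 1000) = 0.0008642

0.0008642


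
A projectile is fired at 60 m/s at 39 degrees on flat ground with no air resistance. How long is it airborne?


T = 2*v0*sin(theta)/g = 2*60*sin(39°)/9.81 = 7.698 s

7.698 s


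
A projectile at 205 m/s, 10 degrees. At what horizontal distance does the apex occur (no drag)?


R = v0^2*sin(2*theta)/g = 205^2*sin(2*10°)/9.81 = 1465.18 m
apex_dist = R/2 = 1465.18/2 = 732.6 m

732.6 m


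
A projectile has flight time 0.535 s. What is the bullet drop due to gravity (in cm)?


drop = 0.5*g*t^2 = 0.5*9.81*0.535^2 = 1.40393 m ≈ 140.4 cm

140.4 cm


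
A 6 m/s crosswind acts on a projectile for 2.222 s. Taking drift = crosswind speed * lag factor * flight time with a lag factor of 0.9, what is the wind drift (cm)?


drift = v_wind * lag * t = 6 * 0.9 * 2.222 = 11.9988 m ≈ 1200 cm

1200 cm


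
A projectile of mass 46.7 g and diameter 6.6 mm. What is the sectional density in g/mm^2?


SD = m/d^2 = 46.7/6.6^2 = 1.072 g/mm^2

1.072 g/mm^2


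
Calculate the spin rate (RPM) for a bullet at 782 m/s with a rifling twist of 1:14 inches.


twist_m = 14*0.0254 = 0.3556 m
spin = v/twist = 782/0.3556 = 2199.1 rev/s
RPM = spin*60 = 2199.1*60 ≈ 131946 RPM

131946 RPM


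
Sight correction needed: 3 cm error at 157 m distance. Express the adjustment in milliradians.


1 mrad subtends 1 cm per 10 m of range, so adj = error_cm / (dist_m / 10) = 3 / (157/10) = 0.1911 mrad

0.1911 mrad


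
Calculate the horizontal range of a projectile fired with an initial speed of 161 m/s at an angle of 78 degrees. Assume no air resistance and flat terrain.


R = v0^2 * sin(2*theta) / g = 161^2 * sin(2*78°) / 9.81 = 1075 m

1075 m


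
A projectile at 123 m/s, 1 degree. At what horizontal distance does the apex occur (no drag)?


R = v0^2*sin(2*theta)/g = 123^2*sin(2*1°)/9.81 = 53.8221 m
apex_dist = R/2 = 53.8221/2 = 26.91 m

26.91 m


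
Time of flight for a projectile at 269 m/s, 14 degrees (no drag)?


T = 2*v0*sin(theta)/g = 2*269*sin(14°)/9.81 = 13.27 s

13.27 s


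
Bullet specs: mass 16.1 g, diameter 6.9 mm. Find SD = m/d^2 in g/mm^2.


SD = m/d^2 = 16.1/6.9^2 = 0.3382 g/mm^2

0.3382 g/mm^2


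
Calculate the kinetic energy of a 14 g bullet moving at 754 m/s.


E = 0.5*m*v^2 = 0.5*0.014*754^2 = 3980 J

3980 J


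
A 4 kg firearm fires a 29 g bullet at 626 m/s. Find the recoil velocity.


v_recoil = m_p * v_p / m_gun = 0.029 * 626 / 4 = 4.538 m/s

4.538 m/s


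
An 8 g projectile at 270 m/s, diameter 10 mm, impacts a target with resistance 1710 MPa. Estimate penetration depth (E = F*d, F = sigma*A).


A = pi*(d/2)^2 = pi*(10/2)^2 = 78.5398 mm^2
E = 0.5*m*v^2 = 0.5*0.008*270^2 = 291.6 J
depth = E/(sigma*A) = 291.6 J / (1710 MPa * 78.5398 mm^2) = 291.6/(1710 * 78.5398) m = 0.00217121 m ≈ 2.171 mm

2.171 mm


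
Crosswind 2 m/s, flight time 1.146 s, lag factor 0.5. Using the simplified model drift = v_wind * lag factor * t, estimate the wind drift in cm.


drift = v_wind * lag * t = 2 * 0.5 * 1.146 = 1.146 m ≈ 114.6 cm

114.6 cm


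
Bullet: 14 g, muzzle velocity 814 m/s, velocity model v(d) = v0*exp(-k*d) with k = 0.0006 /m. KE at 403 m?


v = v0*exp(-k*d) = 814*exp(-0.0006*403) = 639.164 m/s
E = 0.5*m*v^2 = 0.5*0.014*639.164^2 = 2860 J

2860 J


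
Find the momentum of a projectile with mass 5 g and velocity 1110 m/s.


p = m*v = 0.005*1110 = 5.55 kg·m/s

5.55 kg·m/s


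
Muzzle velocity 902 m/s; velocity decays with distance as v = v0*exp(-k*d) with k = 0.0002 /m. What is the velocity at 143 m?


v = v0*exp(-k*d) = 902*exp(-0.0002*143) = 876.6 m/s

876.6 m/s


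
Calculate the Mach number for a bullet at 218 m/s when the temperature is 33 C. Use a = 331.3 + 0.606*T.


a = 331.3 + 0.606*(33) = 351.298 m/s
M = v/a = 218/351.298 = 0.6206

0.6206


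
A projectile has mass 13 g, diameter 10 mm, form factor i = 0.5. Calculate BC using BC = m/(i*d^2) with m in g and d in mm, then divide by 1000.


BC = m/(i*d^2*1000) = 13/(0.5 * 10^2 * 1000) = 0.00026

0.00026


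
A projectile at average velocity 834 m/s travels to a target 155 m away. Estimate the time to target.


t = d/v = 155/834 = 0.1859 s

0.1859 s


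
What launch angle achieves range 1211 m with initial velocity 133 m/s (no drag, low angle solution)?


sin(2*theta) = R*g/v0^2 = 1211*9.81/133^2 = 0.671599, theta = arcsin(0.671599)/2 = 21.1°

21.1 degrees


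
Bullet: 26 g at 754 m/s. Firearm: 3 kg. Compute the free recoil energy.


v_r = m_p*v_p/m_gun = 0.026*754/3 = 6.53467 m/s, E_r = 0.5*m_gun*v_r^2 = 0.5*3*6.53467^2 = 64.05 J

64.05 J


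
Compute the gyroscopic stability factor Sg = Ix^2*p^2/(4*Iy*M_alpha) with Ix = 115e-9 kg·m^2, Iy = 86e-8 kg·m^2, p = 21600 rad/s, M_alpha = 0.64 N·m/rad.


Sg = Ix^2 * p^2 / (4 * Iy * M_alpha) = (115e-9)^2 * 21600^2 / (4 * 86e-8 * 0.64) = 2.803

2.803


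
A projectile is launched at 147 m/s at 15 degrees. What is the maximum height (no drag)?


H = (v0*sin(theta))^2 / (2g) = (147*sin(15°))^2 / (2*9.81) = 73.78 m

73.78 m


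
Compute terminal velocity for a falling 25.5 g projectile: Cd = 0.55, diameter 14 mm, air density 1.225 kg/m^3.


A = pi*(d/2)^2 = pi*(14/2000)^2 = 1.53938e-04 m^2
vt = sqrt(2mg/(Cd*rho*A)) = sqrt(2*0.0255*9.81/(0.55 * 1.225 * 1.53938e-04)) = 69.45 m/s

69.45 m/s


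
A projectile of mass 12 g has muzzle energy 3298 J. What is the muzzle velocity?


v = sqrt(2*E/m) = sqrt(2*3298/0.012) = 741.4 m/s

741.4 m/s


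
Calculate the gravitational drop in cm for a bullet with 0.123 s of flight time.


drop = 0.5*g*t^2 = 0.5*9.81*0.123^2 = 0.0742077 m ≈ 7.421 cm

7.421 cm


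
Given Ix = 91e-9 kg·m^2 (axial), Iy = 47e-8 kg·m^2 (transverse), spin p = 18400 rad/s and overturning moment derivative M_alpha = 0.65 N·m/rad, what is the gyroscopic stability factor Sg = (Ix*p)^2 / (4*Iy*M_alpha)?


Sg = Ix^2 * p^2 / (4 * Iy * M_alpha) = (91e-9)^2 * 18400^2 / (4 * 47e-8 * 0.65) = 2.294

2.294


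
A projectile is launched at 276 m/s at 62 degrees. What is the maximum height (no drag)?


H = (v0*sin(theta))^2 / (2g) = (276*sin(62°))^2 / (2*9.81) = 3027 m

3027 m


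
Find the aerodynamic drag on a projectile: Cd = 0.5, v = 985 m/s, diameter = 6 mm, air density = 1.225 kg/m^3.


A = pi*(d/2)^2 = pi*(6/2000)^2 = 2.82743e-05 m^2
Fd = 0.5*Cd*rho*A*v^2 = 0.5*0.5*1.225*2.82743e-05*985^2 = 8.401 N

8.401 N


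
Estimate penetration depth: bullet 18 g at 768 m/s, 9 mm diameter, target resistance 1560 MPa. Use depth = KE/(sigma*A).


A = pi*(d/2)^2 = pi*(9/2)^2 = 63.6173 mm^2
E = 0.5*m*v^2 = 0.5*0.018*768^2 = 5308.42 J
depth = E/(sigma*A) = 5308.42 J / (1560 MPa * 63.6173 mm^2) = 5308.42/(1560 * 63.6173) m = 0.0534891 m ≈ 53.49 mm

53.49 mm


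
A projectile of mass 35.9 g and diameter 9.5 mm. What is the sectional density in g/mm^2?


SD = m/d^2 = 35.9/9.5^2 = 0.3978 g/mm^2

0.3978 g/mm^2


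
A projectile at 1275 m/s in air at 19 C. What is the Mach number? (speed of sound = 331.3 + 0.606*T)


a = 331.3 + 0.606*(19) = 342.814 m/s
M = v/a = 1275/342.814 = 3.719

3.719


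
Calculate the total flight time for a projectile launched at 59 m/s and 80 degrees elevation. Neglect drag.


T = 2*v0*sin(theta)/g = 2*59*sin(80°)/9.81 = 11.85 s

11.85 s


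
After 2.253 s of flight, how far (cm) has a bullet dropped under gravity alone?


drop = 0.5*g*t^2 = 0.5*9.81*2.253^2 = 24.8978 m ≈ 2490 cm

2490 cm


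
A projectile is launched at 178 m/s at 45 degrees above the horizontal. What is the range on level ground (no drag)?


R = v0^2 * sin(2*theta) / g = 178^2 * sin(2*45°) / 9.81 = 3230 m

3230 m


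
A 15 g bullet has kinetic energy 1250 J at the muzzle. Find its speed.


v = sqrt(2*E/m) = sqrt(2*1250/0.015) = 408.2 m/s

408.2 m/s


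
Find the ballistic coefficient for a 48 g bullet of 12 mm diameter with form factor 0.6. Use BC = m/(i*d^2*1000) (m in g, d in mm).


BC = m/(i*d^2*1000) = 48/(0.6 * 12^2 * 1000) = 0.0005556

0.0005556


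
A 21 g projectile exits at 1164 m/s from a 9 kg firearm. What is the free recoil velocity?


v_recoil = m_p * v_p / m_gun = 0.021 * 1164 / 9 = 2.716 m/s

2.716 m/s


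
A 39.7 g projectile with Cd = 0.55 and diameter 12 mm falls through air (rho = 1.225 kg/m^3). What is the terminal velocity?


A = pi*(d/2)^2 = pi*(12/2000)^2 = 1.13097e-04 m^2
vt = sqrt(2mg/(Cd*rho*A)) = sqrt(2*0.0397*9.81/(0.55 * 1.225 * 1.13097e-04)) = 101.1 m/s

101.1 m/s


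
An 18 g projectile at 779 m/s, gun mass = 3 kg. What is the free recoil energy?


v_r = m_p*v_p/m_gun = 0.018*779/3 = 4.674 m/s, E_r = 0.5*m_gun*v_r^2 = 0.5*3*4.674^2 = 32.77 J

32.77 J


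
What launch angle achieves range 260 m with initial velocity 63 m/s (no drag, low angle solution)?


sin(2*theta) = R*g/v0^2 = 260*9.81/63^2 = 0.64263, theta = arcsin(0.64263)/2 = 19.99°

19.99 degrees


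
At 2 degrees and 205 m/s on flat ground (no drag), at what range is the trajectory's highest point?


R = v0^2*sin(2*theta)/g = 205^2*sin(2*2°)/9.81 = 298.829 m
apex_dist = R/2 = 298.829/2 = 149.4 m

149.4 m


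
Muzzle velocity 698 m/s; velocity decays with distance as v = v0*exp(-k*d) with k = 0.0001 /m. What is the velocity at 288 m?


v = v0*exp(-k*d) = 698*exp(-0.0001*288) = 678.2 m/s

678.2 m/s


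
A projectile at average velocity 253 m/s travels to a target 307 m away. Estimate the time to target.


t = d/v = 307/253 = 1.213 s

1.213 s


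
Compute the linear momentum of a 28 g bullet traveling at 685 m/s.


p = m*v = 0.028*685 = 19.18 kg·m/s

19.18 kg·m/s


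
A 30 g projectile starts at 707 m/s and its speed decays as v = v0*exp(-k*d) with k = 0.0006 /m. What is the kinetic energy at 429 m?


v = v0*exp(-k*d) = 707*exp(-0.0006*429) = 546.553 m/s
E = 0.5*m*v^2 = 0.5*0.03*546.553^2 = 4481 J

4481 J


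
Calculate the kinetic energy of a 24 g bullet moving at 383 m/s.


E = 0.5*m*v^2 = 0.5*0.024*383^2 = 1760 J

1760 J


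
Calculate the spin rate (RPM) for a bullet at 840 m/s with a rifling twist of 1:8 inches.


twist_m = 8*0.0254 = 0.2032 m
spin = v/twist = 840/0.2032 = 4133.858 rev/s
RPM = spin*60 = 4133.858*60 ≈ 248031 RPM

248031 RPM
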